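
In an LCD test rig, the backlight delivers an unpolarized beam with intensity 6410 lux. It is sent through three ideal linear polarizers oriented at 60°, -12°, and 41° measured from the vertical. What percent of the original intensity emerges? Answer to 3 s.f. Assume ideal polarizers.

≈ 1.73%

Unpolarized light through the first polarizer → I₁ = 6410 lux/2 = 3205 lux, polarized at 60°.
I₂ = I₁ · cos²(72°) = 3205 · 0.09549 = 306.1 lux.
I₃ = I₂ · cos²(53°) = 306.1 · 0.3622 = 110.8 lux.
That is 1.729% of the incident intensity.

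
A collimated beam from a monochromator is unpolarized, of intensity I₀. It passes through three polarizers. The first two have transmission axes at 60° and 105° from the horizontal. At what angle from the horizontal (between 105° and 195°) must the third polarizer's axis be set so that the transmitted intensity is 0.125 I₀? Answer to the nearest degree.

Unpolarized light through the first polarizer → I₁ = ½ I₀, now polarized at 60°.
I₂ = I₁ cos²(105° − 60°) = 0.5 I₀ · cos²(45°) = 0.25 I₀.
Need I₃/I₀ = 0.125, so cos²(θ − 105°) = 0.125 / 0.25 = 0.5.
θ − 105° = arccos(√0.5) = 45.0°, giving θ ≈ 105 + 45.0 = 150.0°.

θ ≈ 150°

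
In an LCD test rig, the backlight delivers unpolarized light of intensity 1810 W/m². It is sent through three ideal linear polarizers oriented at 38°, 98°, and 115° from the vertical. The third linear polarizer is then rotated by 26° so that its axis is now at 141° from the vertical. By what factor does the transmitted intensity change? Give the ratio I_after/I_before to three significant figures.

I_new/I_old ≈ 0.585

Before rotation:
Unpolarized light through the first polarizer → I₁ = ½ I₀, now polarized at 38°.
I₂ = I₁ cos²(98° − 38°) = 0.5 I₀ · cos²(60°) = 0.125 I₀.
I₃ = I₂ cos²(115° − 98°) = 0.125 I₀ · cos²(17°) = 0.1143 I₀.
After rotation:
Unpolarized light through the first polarizer → I₁ = ½ I₀, now polarized at 38°.
I₂ = I₁ cos²(98° − 38°) = 0.5 I₀ · cos²(60°) = 0.125 I₀.
I₃ = I₂ cos²(141° − 98°) = 0.125 I₀ · cos²(43°) = 0.06686 I₀.
Ratio = 0.06686 / 0.1143 = 0.5849.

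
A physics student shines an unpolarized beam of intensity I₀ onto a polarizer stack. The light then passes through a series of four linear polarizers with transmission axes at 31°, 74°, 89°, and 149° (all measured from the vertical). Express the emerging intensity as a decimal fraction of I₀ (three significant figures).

≈ 0.0624 I₀

Unpolarized light through the first polarizer → I₁ = ½ I₀, now polarized at 31°.
I₂ = I₁ cos²(74° − 31°) = 0.5 I₀ · cos²(43°) = 0.2674 I₀.
I₃ = I₂ cos²(89° − 74°) = 0.2674 I₀ · cos²(15°) = 0.2495 I₀.
I₄ = I₃ cos²(149° − 89°) = 0.2495 I₀ · cos²(60°) = 0.06238 I₀.
Transmitted fraction = 0.06238.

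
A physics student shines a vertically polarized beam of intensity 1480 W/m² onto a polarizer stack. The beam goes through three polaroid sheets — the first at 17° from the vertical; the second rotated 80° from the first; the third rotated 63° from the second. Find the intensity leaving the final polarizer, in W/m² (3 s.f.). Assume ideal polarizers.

I ≈ 8.41 W/m²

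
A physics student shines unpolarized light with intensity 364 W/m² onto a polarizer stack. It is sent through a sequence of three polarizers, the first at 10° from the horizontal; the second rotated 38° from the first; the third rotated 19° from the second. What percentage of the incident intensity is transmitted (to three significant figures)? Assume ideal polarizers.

Unpolarized light through the first polarizer → I₁ = 364 W/m²/2 = 182 W/m², polarized at 10°.
I₂ = I₁ · cos²(38°) = 182 · 0.621 = 113 W/m².
I₃ = I₂ · cos²(19°) = 113 · 0.894 = 101 W/m².
That is 27.76% of the incident intensity.

≈ 27.8%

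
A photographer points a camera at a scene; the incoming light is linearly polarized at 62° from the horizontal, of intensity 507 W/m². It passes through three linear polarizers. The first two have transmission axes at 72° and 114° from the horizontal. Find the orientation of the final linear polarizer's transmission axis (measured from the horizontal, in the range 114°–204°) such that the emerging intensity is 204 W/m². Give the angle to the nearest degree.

θ ≈ 144°

I₁ = I₀ cos²(72° − 62°) = I₀ cos²(10°) = 0.9698 I₀.
I₂ = I₁ cos²(114° − 72°) = 0.9698 I₀ · cos²(42°) = 0.5356 I₀.
Target fraction: 204 / 507 W/m² = 0.4024 of I₀.
Need I₃/I₀ = 0.4024, so cos²(θ − 114°) = 0.4024 / 0.5356 = 0.7512.
θ − 114° = arccos(√0.7512) = 29.9°, giving θ ≈ 114 + 29.9 = 143.9°.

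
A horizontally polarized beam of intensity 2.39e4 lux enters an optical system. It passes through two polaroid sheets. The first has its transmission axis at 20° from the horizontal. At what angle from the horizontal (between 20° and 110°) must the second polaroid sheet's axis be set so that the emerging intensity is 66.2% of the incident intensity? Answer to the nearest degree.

θ ≈ 50°

I₁ = I₀ cos²(20° − 0°) = I₀ cos²(20°) = 0.883 I₀.
Need I₂/I₀ = 0.662, so cos²(θ − 20°) = 0.662 / 0.883 = 0.7497.
θ − 20° = arccos(√0.7497) = 30.0°, giving θ ≈ 20 + 30.0 = 50.0°.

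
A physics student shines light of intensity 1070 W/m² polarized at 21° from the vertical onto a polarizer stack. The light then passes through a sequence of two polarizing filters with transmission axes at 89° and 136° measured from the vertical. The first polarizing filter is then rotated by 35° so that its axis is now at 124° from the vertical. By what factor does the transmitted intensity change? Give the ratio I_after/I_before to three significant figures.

I_new/I_old ≈ 0.742

Before rotation:
I₁ = I₀ cos²(89° − 21°) = I₀ cos²(68°) = 0.1403 I₀.
I₂ = I₁ cos²(136° − 89°) = 0.1403 I₀ · cos²(47°) = 0.06527 I₀.
After rotation:
I₁ = I₀ cos²(124° − 21°) = I₀ cos²(77°) = 0.0506 I₀.
I₂ = I₁ cos²(136° − 124°) = 0.0506 I₀ · cos²(12°) = 0.04842 I₀.
Ratio = 0.04842 / 0.06527 = 0.7418.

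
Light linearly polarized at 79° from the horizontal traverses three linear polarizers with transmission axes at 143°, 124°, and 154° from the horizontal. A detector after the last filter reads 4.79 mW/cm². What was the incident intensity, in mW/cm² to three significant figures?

I₀ ≈ 37.2 mW/cm²

I₁ = I₀ cos²(143° − 79°) = I₀ cos²(64°) = 0.1922 I₀.
I₂ = I₁ cos²(124° − 143°) = 0.1922 I₀ · cos²(19°) = 0.1718 I₀.
I₃ = I₂ cos²(154° − 124°) = 0.1718 I₀ · cos²(30°) = 0.1289 I₀.
So 4.79 mW/cm² = 0.1289 I₀, giving I₀ = 4.79/0.1289 = 37.17 mW/cm².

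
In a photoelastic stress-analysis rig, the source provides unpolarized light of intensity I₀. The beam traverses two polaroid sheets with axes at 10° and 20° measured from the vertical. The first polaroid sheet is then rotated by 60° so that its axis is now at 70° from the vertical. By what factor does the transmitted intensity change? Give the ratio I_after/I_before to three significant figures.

I_new/I_old ≈ 0.426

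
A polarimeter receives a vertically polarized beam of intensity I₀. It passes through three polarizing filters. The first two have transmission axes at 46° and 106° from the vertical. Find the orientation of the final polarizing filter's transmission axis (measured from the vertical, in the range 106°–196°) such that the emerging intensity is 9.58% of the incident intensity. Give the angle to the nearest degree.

I₁ = I₀ cos²(46° − 0°) = I₀ cos²(46°) = 0.4826 I₀.
I₂ = I₁ cos²(106° − 46°) = 0.4826 I₀ · cos²(60°) = 0.1206 I₀.
Need I₃/I₀ = 0.0958, so cos²(θ − 106°) = 0.0958 / 0.1206 = 0.7941.
θ − 106° = arccos(√0.7941) = 27.0°, giving θ ≈ 106 + 27.0 = 133.0°.

θ ≈ 133°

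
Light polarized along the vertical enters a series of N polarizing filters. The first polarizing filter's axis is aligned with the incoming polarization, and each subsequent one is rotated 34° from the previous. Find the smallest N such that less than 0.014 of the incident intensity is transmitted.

N = 13

First polarizer is aligned with the polarization: full transmission.
Each further stage multiplies by cos²(34°) = 0.6873.
After N polarizers: T = 0.6873^(N−1). Require T < 0.014 ⇒ N−1 > ln(0.014)/ln(0.6873) = 11.38, so N−1 ≥ 12 and N = 13.
Check: N=13 gives T = 0.01111 < 0.014; N=12 gives T = 0.01617.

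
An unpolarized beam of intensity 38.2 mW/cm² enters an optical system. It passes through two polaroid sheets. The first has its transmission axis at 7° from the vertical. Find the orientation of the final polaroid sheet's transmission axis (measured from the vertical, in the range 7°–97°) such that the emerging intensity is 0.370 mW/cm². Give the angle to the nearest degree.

θ ≈ 89°

Unpolarized light through the first polarizer → I₁ = ½ I₀, now polarized at 7°.
Target fraction: 0.370 / 38.2 mW/cm² = 0.009686 of I₀.
Need I₂/I₀ = 0.009686, so cos²(θ − 7°) = 0.009686 / 0.5 = 0.01937.
θ − 7° = arccos(√0.01937) = 82.0°, giving θ ≈ 7 + 82.0 = 89.0°.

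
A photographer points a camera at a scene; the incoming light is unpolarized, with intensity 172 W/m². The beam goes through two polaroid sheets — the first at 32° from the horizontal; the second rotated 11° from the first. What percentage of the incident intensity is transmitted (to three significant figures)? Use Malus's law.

≈ 48.2%

Unpolarized light through the first polarizer → I₁ = 172 W/m²/2 = 86 W/m², polarized at 32°.
I₂ = I₁ · cos²(11°) = 86 · 0.9636 = 82.87 W/m².
That is 48.18% of the incident intensity.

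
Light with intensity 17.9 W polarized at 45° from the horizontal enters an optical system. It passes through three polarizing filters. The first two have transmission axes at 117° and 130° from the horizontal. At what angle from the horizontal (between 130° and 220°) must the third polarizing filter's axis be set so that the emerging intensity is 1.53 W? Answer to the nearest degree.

θ ≈ 144°

I₁ = I₀ cos²(117° − 45°) = I₀ cos²(72°) = 0.09549 I₀.
I₂ = I₁ cos²(130° − 117°) = 0.09549 I₀ · cos²(13°) = 0.09066 I₀.
Target fraction: 1.53 / 17.9 W = 0.08547 of I₀.
Need I₃/I₀ = 0.08547, so cos²(θ − 130°) = 0.08547 / 0.09066 = 0.9428.
θ − 130° = arccos(√0.9428) = 13.8°, giving θ ≈ 130 + 13.8 = 143.8°.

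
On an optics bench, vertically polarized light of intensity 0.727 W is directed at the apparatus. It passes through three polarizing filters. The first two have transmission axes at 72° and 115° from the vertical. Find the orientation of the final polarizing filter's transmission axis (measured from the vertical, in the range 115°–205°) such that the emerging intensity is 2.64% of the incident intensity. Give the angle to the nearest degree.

I₁ = I₀ cos²(72° − 0°) = I₀ cos²(72°) = 0.09549 I₀.
I₂ = I₁ cos²(115° − 72°) = 0.09549 I₀ · cos²(43°) = 0.05108 I₀.
Need I₃/I₀ = 0.0264, so cos²(θ − 115°) = 0.0264 / 0.05108 = 0.5169.
θ − 115° = arccos(√0.5169) = 44.0°, giving θ ≈ 115 + 44.0 = 159.0°.

θ ≈ 159°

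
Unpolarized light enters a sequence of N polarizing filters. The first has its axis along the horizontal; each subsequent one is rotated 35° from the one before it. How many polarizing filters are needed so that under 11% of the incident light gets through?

First polarizer halves the unpolarized light: factor 1/2.
Each further stage multiplies by cos²(35°) = 0.671.
After N polarizers: T = 0.5·0.671^(N−1). Require T < 0.11 ⇒ N−1 > ln(0.11/0.5)/ln(0.671) = 3.80, so N−1 ≥ 4 and N = 5.
Check: N=5 gives T = 0.1014 < 0.11; N=4 gives T = 0.1511.

N = 5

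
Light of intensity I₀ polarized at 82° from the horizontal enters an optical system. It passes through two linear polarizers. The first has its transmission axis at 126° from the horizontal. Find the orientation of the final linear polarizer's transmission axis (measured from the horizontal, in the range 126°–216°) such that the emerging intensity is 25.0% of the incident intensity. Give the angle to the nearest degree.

θ ≈ 172°

By Malus's law, I₁ = I₀ cos²(126° − 82°) = I₀ cos²(44°) = 0.5174 I₀.
Need I₂/I₀ = 0.25, so cos²(θ − 126°) = 0.25 / 0.5174 = 0.4831.
θ − 126° = arccos(√0.4831) = 46.0°, giving θ ≈ 126 + 46.0 = 172.0°.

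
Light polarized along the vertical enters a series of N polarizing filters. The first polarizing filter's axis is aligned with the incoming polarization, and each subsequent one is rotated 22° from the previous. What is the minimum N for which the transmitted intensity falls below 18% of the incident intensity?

First polarizer is aligned with the polarization: full transmission.
Each further stage multiplies by cos²(22°) = 0.8597.
After N polarizers: T = 0.8597^(N−1). Require T < 0.18 ⇒ N−1 > ln(0.18)/ln(0.8597) = 11.34, so N−1 ≥ 12 and N = 13.
Check: N=13 gives T = 0.1629 < 0.18; N=12 gives T = 0.1895.

N = 13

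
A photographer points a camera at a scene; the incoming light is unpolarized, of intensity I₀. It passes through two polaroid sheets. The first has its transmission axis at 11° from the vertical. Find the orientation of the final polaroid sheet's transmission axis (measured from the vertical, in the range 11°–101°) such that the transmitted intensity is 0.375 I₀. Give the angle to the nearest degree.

θ ≈ 41°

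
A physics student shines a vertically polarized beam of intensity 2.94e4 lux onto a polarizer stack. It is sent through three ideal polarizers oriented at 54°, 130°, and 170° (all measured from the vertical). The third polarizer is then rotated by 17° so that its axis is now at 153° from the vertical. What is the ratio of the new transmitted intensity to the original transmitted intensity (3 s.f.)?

Before rotation:
I₁ = I₀ cos²(54° − 0°) = I₀ cos²(54°) = 0.3455 I₀.
I₂ = I₁ cos²(130° − 54°) = 0.3455 I₀ · cos²(76°) = 0.02022 I₀.
I₃ = I₂ cos²(170° − 130°) = 0.02022 I₀ · cos²(40°) = 0.01187 I₀.
After rotation:
I₁ = I₀ cos²(54° − 0°) = I₀ cos²(54°) = 0.3455 I₀.
I₂ = I₁ cos²(130° − 54°) = 0.3455 I₀ · cos²(76°) = 0.02022 I₀.
I₃ = I₂ cos²(153° − 130°) = 0.02022 I₀ · cos²(23°) = 0.01713 I₀.
Ratio = 0.01713 / 0.01187 = 1.444.

I_new/I_old ≈ 1.44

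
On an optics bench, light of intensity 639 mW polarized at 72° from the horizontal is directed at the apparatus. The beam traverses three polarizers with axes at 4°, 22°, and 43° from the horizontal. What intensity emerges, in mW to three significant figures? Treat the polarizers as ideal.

I ≈ 70.7 mW

I₁ = 639 mW · cos²(68°) = 89.67 mW.
I₂ = I₁ · cos²(18°) = 89.67 · 0.9045 = 81.11 mW.
I₃ = I₂ · cos²(21°) = 81.11 · 0.8716 = 70.69 mW.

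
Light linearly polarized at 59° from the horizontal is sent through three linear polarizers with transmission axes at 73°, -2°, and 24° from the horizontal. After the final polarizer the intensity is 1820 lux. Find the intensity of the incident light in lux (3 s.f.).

I₁ = I₀ cos²(73° − 59°) = I₀ cos²(14°) = 0.9415 I₀.
I₂ = I₁ cos²(-2° − 73°) = 0.9415 I₀ · cos²(75°) = 0.06307 I₀.
I₃ = I₂ cos²(24° + 2°) = 0.06307 I₀ · cos²(26°) = 0.05095 I₀.
So 1820 lux = 0.05095 I₀, giving I₀ = 1820/0.05095 = 3.572e+04 lux.

I₀ ≈ 3.57e4 lux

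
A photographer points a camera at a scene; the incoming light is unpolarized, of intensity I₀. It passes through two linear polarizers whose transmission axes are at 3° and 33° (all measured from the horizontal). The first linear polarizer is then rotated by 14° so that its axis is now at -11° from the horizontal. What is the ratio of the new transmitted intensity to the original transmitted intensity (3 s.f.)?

I_new/I_old ≈ 0.690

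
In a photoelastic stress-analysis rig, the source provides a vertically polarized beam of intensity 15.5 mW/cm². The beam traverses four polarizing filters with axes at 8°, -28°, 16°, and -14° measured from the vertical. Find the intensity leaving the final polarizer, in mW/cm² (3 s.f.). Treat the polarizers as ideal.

By Malus's law, I₁ = 15.5 mW/cm² · cos²(8°) = 15.2 mW/cm².
I₂ = I₁ · cos²(36°) = 15.2 · 0.6545 = 9.948 mW/cm².
I₃ = I₂ · cos²(44°) = 9.948 · 0.5174 = 5.148 mW/cm².
I₄ = I₃ · cos²(30°) = 5.148 · 0.75 = 3.861 mW/cm².

I ≈ 3.86 mW/cm²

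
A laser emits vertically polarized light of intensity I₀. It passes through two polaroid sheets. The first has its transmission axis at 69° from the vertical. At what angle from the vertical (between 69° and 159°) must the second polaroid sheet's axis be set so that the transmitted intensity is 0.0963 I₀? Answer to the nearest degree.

θ ≈ 99°

I₁ = I₀ cos²(69° − 0°) = I₀ cos²(69°) = 0.1284 I₀.
Need I₂/I₀ = 0.0963, so cos²(θ − 69°) = 0.0963 / 0.1284 = 0.7498.
θ − 69° = arccos(√0.7498) = 30.0°, giving θ ≈ 69 + 30.0 = 99.0°.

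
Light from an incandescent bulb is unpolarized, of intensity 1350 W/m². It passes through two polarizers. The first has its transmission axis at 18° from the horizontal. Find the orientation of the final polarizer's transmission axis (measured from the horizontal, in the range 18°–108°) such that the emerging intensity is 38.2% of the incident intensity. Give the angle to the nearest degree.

Unpolarized light through the first polarizer → I₁ = ½ I₀, now polarized at 18°.
Need I₂/I₀ = 0.382, so cos²(θ − 18°) = 0.382 / 0.5 = 0.764.
θ − 18° = arccos(√0.764) = 29.1°, giving θ ≈ 18 + 29.1 = 47.1°.

θ ≈ 47°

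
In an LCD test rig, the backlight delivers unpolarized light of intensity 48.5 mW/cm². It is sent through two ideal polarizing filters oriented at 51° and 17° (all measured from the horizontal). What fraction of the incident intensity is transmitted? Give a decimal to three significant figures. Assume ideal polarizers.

Unpolarized light through the first polarizer → I₁ = 48.5 mW/cm²/2 = 24.25 mW/cm², polarized at 51°.
I₂ = I₁ · cos²(34°) = 24.25 · 0.6873 = 16.67 mW/cm².
Transmitted fraction = 0.3437.

I/I₀ ≈ 0.344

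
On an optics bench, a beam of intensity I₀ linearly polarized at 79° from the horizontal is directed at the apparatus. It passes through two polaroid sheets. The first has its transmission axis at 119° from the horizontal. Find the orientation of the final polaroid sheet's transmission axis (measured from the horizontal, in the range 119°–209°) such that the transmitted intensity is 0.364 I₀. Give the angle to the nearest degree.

θ ≈ 157°

By Malus's law, I₁ = I₀ cos²(119° − 79°) = I₀ cos²(40°) = 0.5868 I₀.
Need I₂/I₀ = 0.364, so cos²(θ − 119°) = 0.364 / 0.5868 = 0.6203.
θ − 119° = arccos(√0.6203) = 38.0°, giving θ ≈ 119 + 38.0 = 157.0°.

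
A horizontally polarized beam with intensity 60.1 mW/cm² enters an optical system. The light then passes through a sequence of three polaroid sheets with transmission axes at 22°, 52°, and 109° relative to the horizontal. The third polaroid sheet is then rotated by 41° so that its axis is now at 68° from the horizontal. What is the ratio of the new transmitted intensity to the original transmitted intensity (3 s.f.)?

I_new/I_old ≈ 3.12

Before rotation:
I₁ = I₀ cos²(22° − 0°) = I₀ cos²(22°) = 0.8597 I₀.
I₂ = I₁ cos²(52° − 22°) = 0.8597 I₀ · cos²(30°) = 0.6448 I₀.
I₃ = I₂ cos²(109° − 52°) = 0.6448 I₀ · cos²(57°) = 0.1913 I₀.
After rotation:
I₁ = I₀ cos²(22° − 0°) = I₀ cos²(22°) = 0.8597 I₀.
I₂ = I₁ cos²(52° − 22°) = 0.8597 I₀ · cos²(30°) = 0.6448 I₀.
I₃ = I₂ cos²(68° − 52°) = 0.6448 I₀ · cos²(16°) = 0.5958 I₀.
Ratio = 0.5958 / 0.1913 = 3.115.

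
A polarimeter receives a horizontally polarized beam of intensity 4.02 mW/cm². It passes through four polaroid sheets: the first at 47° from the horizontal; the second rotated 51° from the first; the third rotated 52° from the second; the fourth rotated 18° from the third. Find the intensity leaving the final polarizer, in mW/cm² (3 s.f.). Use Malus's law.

I ≈ 0.254 mW/cm²

By Malus's law, I₁ = 4.02 mW/cm² · cos²(47°) = 1.87 mW/cm².
I₂ = I₁ · cos²(51°) = 1.87 · 0.396 = 0.7405 mW/cm².
I₃ = I₂ · cos²(52°) = 0.7405 · 0.379 = 0.2807 mW/cm².
I₄ = I₃ · cos²(18°) = 0.2807 · 0.9045 = 0.2539 mW/cm².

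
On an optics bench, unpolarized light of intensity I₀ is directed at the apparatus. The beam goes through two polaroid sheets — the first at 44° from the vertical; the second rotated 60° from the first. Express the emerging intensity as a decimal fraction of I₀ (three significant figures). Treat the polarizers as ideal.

Unpolarized light through the first polarizer → I₁ = ½ I₀, now polarized at 44°.
I₂ = I₁ cos²(60°) = 0.5 · 0.25 I₀ = 0.125 I₀.
Transmitted fraction = 0.125.

≈ 0.125 I₀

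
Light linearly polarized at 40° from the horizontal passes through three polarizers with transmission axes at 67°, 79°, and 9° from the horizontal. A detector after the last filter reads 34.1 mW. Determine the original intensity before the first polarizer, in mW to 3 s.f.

By Malus's law, I₁ = I₀ cos²(67° − 40°) = I₀ cos²(27°) = 0.7939 I₀.
I₂ = I₁ cos²(79° − 67°) = 0.7939 I₀ · cos²(12°) = 0.7596 I₀.
I₃ = I₂ cos²(9° − 79°) = 0.7596 I₀ · cos²(70°) = 0.08885 I₀.
So 34.1 mW = 0.08885 I₀, giving I₀ = 34.1/0.08885 = 383.8 mW.

I₀ ≈ 384 mW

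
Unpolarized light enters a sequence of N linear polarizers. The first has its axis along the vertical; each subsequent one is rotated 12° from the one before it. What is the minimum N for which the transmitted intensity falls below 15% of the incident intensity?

N = 29

First polarizer halves the unpolarized light: factor 1/2.
Each further stage multiplies by cos²(12°) = 0.9568.
After N polarizers: T = 0.5·0.9568^(N−1). Require T < 0.15 ⇒ N−1 > ln(0.15/0.5)/ln(0.9568) = 27.25, so N−1 ≥ 28 and N = 29.
Check: N=29 gives T = 0.1451 < 0.15; N=28 gives T = 0.1516.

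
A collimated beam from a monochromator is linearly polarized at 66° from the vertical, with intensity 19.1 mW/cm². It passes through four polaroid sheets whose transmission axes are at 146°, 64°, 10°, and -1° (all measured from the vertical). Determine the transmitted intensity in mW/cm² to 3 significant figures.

I ≈ 0.00371 mW/cm²

I₁ = 19.1 mW/cm² · cos²(80°) = 0.5759 mW/cm².
I₂ = I₁ · cos²(82°) = 0.5759 · 0.01937 = 0.01116 mW/cm².
I₃ = I₂ · cos²(54°) = 0.01116 · 0.3455 = 0.003854 mW/cm².
I₄ = I₃ · cos²(11°) = 0.003854 · 0.9636 = 0.003714 mW/cm².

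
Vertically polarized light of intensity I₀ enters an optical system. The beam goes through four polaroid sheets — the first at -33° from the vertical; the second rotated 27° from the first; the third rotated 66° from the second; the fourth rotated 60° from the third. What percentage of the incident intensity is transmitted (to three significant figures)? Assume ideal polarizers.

≈ 2.31%

By Malus's law, I₁ = I₀ cos²(-33° − 0°) = I₀ cos²(33°) = 0.7034 I₀.
I₂ = I₁ cos²(27°) = 0.7034 · 0.7939 I₀ = 0.5584 I₀.
I₃ = I₂ cos²(66°) = 0.5584 · 0.1654 I₀ = 0.09238 I₀.
I₄ = I₃ cos²(60°) = 0.09238 · 0.25 I₀ = 0.02309 I₀.
That is 2.309% of the incident intensity.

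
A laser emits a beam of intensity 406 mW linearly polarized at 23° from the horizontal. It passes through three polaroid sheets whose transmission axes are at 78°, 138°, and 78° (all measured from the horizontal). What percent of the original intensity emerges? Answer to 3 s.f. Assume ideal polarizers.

By Malus's law, I₁ = 406 mW · cos²(55°) = 133.6 mW.
I₂ = I₁ · cos²(60°) = 133.6 · 0.25 = 33.39 mW.
I₃ = I₂ · cos²(60°) = 33.39 · 0.25 = 8.348 mW.
That is 2.056% of the incident intensity.

≈ 2.06%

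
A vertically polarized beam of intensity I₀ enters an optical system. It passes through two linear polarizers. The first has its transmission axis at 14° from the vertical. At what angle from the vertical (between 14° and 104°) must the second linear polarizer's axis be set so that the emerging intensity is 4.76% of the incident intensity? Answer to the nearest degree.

I₁ = I₀ cos²(14° − 0°) = I₀ cos²(14°) = 0.9415 I₀.
Need I₂/I₀ = 0.0476, so cos²(θ − 14°) = 0.0476 / 0.9415 = 0.05056.
θ − 14° = arccos(√0.05056) = 77.0°, giving θ ≈ 14 + 77.0 = 91.0°.

θ ≈ 91°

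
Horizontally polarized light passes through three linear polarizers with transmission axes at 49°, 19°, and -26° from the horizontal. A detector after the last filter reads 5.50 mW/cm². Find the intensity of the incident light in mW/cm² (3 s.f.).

By Malus's law, I₁ = I₀ cos²(49° − 0°) = I₀ cos²(49°) = 0.4304 I₀.
I₂ = I₁ cos²(19° − 49°) = 0.4304 I₀ · cos²(30°) = 0.3228 I₀.
I₃ = I₂ cos²(-26° − 19°) = 0.3228 I₀ · cos²(45°) = 0.1614 I₀.
So 5.50 mW/cm² = 0.1614 I₀, giving I₀ = 5.50/0.1614 = 34.08 mW/cm².

I₀ ≈ 34.1 mW/cm²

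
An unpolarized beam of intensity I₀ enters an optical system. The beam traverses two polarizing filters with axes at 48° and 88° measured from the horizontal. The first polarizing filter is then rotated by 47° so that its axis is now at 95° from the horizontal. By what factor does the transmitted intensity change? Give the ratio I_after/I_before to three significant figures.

Before rotation:
Unpolarized light through the first polarizer → I₁ = ½ I₀, now polarized at 48°.
I₂ = I₁ cos²(88° − 48°) = 0.5 I₀ · cos²(40°) = 0.2934 I₀.
After rotation:
Unpolarized light through the first polarizer → I₁ = ½ I₀, now polarized at 95°.
I₂ = I₁ cos²(88° − 95°) = 0.5 I₀ · cos²(7°) = 0.4926 I₀.
Ratio = 0.4926 / 0.2934 = 1.679.

I_new/I_old ≈ 1.68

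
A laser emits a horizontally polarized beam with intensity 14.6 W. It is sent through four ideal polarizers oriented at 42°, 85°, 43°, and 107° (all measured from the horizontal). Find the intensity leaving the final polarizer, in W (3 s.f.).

By Malus's law, I₁ = 14.6 W · cos²(42°) = 8.063 W.
I₂ = I₁ · cos²(43°) = 8.063 · 0.5349 = 4.313 W.
I₃ = I₂ · cos²(42°) = 4.313 · 0.5523 = 2.382 W.
I₄ = I₃ · cos²(64°) = 2.382 · 0.1922 = 0.4577 W.

I ≈ 0.458 W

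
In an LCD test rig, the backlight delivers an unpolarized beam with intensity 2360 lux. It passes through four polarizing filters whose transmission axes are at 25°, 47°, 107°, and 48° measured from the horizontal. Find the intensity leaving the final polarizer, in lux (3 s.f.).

Unpolarized light through the first polarizer → I₁ = 2360 lux/2 = 1180 lux, polarized at 25°.
I₂ = I₁ · cos²(22°) = 1180 · 0.8597 = 1014 lux.
I₃ = I₂ · cos²(60°) = 1014 · 0.25 = 253.6 lux.
I₄ = I₃ · cos²(59°) = 253.6 · 0.2653 = 67.27 lux.

I ≈ 67.3 lux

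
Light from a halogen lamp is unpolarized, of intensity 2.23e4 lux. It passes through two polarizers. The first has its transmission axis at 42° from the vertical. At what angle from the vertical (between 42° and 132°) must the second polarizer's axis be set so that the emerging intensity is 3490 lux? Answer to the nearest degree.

θ ≈ 98°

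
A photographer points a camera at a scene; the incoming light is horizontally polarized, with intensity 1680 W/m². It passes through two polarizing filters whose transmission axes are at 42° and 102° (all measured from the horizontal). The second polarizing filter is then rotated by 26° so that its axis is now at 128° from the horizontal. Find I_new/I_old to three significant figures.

I_new/I_old ≈ 0.0195

Before rotation:
By Malus's law, I₁ = I₀ cos²(42° − 0°) = I₀ cos²(42°) = 0.5523 I₀.
I₂ = I₁ cos²(102° − 42°) = 0.5523 I₀ · cos²(60°) = 0.1381 I₀.
After rotation:
I₁ = I₀ cos²(42° − 0°) = I₀ cos²(42°) = 0.5523 I₀.
I₂ = I₁ cos²(128° − 42°) = 0.5523 I₀ · cos²(86°) = 0.002687 I₀.
Ratio = 0.002687 / 0.1381 = 0.01946.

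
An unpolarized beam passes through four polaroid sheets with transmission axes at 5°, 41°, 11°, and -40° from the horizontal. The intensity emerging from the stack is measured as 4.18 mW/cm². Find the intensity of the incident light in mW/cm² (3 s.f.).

I₀ ≈ 43.0 mW/cm²

Unpolarized light through the first polarizer → I₁ = ½ I₀, now polarized at 5°.
I₂ = I₁ cos²(41° − 5°) = 0.5 I₀ · cos²(36°) = 0.3273 I₀.
I₃ = I₂ cos²(11° − 41°) = 0.3273 I₀ · cos²(30°) = 0.2454 I₀.
I₄ = I₃ cos²(-40° − 11°) = 0.2454 I₀ · cos²(51°) = 0.09721 I₀.
So 4.18 mW/cm² = 0.09721 I₀, giving I₀ = 4.18/0.09721 = 43 mW/cm².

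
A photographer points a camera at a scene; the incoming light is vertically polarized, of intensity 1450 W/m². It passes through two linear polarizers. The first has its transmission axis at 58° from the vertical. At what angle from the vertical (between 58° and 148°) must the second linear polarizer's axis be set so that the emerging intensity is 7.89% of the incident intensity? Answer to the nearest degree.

θ ≈ 116°

I₁ = I₀ cos²(58° − 0°) = I₀ cos²(58°) = 0.2808 I₀.
Need I₂/I₀ = 0.0789, so cos²(θ − 58°) = 0.0789 / 0.2808 = 0.281.
θ − 58° = arccos(√0.281) = 58.0°, giving θ ≈ 58 + 58.0 = 116.0°.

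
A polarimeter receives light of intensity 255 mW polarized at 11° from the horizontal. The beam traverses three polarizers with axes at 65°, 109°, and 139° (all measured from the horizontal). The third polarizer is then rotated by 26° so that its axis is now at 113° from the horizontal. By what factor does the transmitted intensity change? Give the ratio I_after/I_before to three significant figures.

I_new/I_old ≈ 1.33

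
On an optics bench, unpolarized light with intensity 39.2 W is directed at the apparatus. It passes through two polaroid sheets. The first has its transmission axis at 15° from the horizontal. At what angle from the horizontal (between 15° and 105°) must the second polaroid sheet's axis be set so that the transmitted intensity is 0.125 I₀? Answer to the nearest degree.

θ ≈ 75°

Unpolarized light through the first polarizer → I₁ = ½ I₀, now polarized at 15°.
Need I₂/I₀ = 0.125, so cos²(θ − 15°) = 0.125 / 0.5 = 0.25.
θ − 15° = arccos(√0.25) = 60.0°, giving θ ≈ 15 + 60.0 = 75.0°.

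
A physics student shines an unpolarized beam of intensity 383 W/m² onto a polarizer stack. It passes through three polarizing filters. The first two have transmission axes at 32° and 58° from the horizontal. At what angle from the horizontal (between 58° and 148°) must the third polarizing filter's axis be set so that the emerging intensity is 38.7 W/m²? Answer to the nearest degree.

θ ≈ 118°

Unpolarized light through the first polarizer → I₁ = ½ I₀, now polarized at 32°.
I₂ = I₁ cos²(58° − 32°) = 0.5 I₀ · cos²(26°) = 0.4039 I₀.
Target fraction: 38.7 / 383 W/m² = 0.101 of I₀.
Need I₃/I₀ = 0.101, so cos²(θ − 58°) = 0.101 / 0.4039 = 0.2502.
θ − 58° = arccos(√0.2502) = 60.0°, giving θ ≈ 58 + 60.0 = 118.0°.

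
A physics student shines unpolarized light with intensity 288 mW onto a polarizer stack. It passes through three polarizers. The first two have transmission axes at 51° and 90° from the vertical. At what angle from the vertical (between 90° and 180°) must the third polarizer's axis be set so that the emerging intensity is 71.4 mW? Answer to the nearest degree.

Unpolarized light through the first polarizer → I₁ = ½ I₀, now polarized at 51°.
I₂ = I₁ cos²(90° − 51°) = 0.5 I₀ · cos²(39°) = 0.302 I₀.
Target fraction: 71.4 / 288 mW = 0.2479 of I₀.
Need I₃/I₀ = 0.2479, so cos²(θ − 90°) = 0.2479 / 0.302 = 0.821.
θ − 90° = arccos(√0.821) = 25.0°, giving θ ≈ 90 + 25.0 = 115.0°.

θ ≈ 115°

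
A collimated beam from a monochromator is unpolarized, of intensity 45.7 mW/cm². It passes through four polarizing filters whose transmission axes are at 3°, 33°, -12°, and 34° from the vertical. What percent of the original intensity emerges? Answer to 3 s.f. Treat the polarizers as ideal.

≈ 9.05%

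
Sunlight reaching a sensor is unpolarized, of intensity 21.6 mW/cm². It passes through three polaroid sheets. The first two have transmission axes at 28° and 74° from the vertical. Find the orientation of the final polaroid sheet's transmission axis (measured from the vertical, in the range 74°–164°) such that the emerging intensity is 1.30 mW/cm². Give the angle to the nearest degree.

θ ≈ 134°

Unpolarized light through the first polarizer → I₁ = ½ I₀, now polarized at 28°.
I₂ = I₁ cos²(74° − 28°) = 0.5 I₀ · cos²(46°) = 0.2413 I₀.
Target fraction: 1.30 / 21.6 mW/cm² = 0.06019 of I₀.
Need I₃/I₀ = 0.06019, so cos²(θ − 74°) = 0.06019 / 0.2413 = 0.2494.
θ − 74° = arccos(√0.2494) = 60.0°, giving θ ≈ 74 + 60.0 = 134.0°.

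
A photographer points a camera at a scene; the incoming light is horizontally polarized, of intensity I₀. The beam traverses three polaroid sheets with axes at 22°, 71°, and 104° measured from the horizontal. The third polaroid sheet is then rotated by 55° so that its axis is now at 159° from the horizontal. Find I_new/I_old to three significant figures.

Before rotation:
I₁ = I₀ cos²(22° − 0°) = I₀ cos²(22°) = 0.8597 I₀.
I₂ = I₁ cos²(71° − 22°) = 0.8597 I₀ · cos²(49°) = 0.37 I₀.
I₃ = I₂ cos²(104° − 71°) = 0.37 I₀ · cos²(33°) = 0.2603 I₀.
After rotation:
I₁ = I₀ cos²(22° − 0°) = I₀ cos²(22°) = 0.8597 I₀.
I₂ = I₁ cos²(71° − 22°) = 0.8597 I₀ · cos²(49°) = 0.37 I₀.
I₃ = I₂ cos²(159° − 71°) = 0.37 I₀ · cos²(88°) = 0.0004507 I₀.
Ratio = 0.0004507 / 0.2603 = 0.001732.

I_new/I_old ≈ 0.00173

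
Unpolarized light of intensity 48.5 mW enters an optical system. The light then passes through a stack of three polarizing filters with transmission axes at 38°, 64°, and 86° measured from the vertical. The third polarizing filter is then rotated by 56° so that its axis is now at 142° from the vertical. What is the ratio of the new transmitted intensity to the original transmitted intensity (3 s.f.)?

I_new/I_old ≈ 0.0503

Before rotation:
Unpolarized light through the first polarizer → I₁ = ½ I₀, now polarized at 38°.
I₂ = I₁ cos²(64° − 38°) = 0.5 I₀ · cos²(26°) = 0.4039 I₀.
I₃ = I₂ cos²(86° − 64°) = 0.4039 I₀ · cos²(22°) = 0.3472 I₀.
After rotation:
Unpolarized light through the first polarizer → I₁ = ½ I₀, now polarized at 38°.
I₂ = I₁ cos²(64° − 38°) = 0.5 I₀ · cos²(26°) = 0.4039 I₀.
I₃ = I₂ cos²(142° − 64°) = 0.4039 I₀ · cos²(78°) = 0.01746 I₀.
Ratio = 0.01746 / 0.3472 = 0.05028.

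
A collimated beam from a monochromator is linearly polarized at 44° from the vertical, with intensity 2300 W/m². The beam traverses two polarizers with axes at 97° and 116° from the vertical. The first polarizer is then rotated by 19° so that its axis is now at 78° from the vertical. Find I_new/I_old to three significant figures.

I_new/I_old ≈ 1.32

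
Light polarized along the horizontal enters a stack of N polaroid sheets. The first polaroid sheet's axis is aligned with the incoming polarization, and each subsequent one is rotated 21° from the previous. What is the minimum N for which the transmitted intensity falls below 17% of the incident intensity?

N = 14

First polarizer is aligned with the polarization: full transmission.
Each further stage multiplies by cos²(21°) = 0.8716.
After N polarizers: T = 0.8716^(N−1). Require T < 0.17 ⇒ N−1 > ln(0.17)/ln(0.8716) = 12.89, so N−1 ≥ 13 and N = 14.
Check: N=14 gives T = 0.1675 < 0.17; N=13 gives T = 0.1922.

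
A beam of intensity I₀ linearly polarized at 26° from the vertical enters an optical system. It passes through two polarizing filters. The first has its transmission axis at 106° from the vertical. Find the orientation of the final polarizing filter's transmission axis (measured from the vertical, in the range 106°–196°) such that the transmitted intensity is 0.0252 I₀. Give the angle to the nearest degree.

I₁ = I₀ cos²(106° − 26°) = I₀ cos²(80°) = 0.03015 I₀.
Need I₂/I₀ = 0.0252, so cos²(θ − 106°) = 0.0252 / 0.03015 = 0.8357.
θ − 106° = arccos(√0.8357) = 23.9°, giving θ ≈ 106 + 23.9 = 129.9°.

θ ≈ 130°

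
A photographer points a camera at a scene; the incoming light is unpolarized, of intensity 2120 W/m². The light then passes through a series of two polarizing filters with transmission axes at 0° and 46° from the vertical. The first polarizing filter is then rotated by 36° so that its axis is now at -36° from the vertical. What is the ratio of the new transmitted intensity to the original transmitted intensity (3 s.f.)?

I_new/I_old ≈ 0.0401

Before rotation:
Unpolarized light through the first polarizer → I₁ = ½ I₀, now polarized at 0°.
I₂ = I₁ cos²(46° − 0°) = 0.5 I₀ · cos²(46°) = 0.2413 I₀.
After rotation:
Unpolarized light through the first polarizer → I₁ = ½ I₀, now polarized at -36°.
I₂ = I₁ cos²(46° + 36°) = 0.5 I₀ · cos²(82°) = 0.009685 I₀.
Ratio = 0.009685 / 0.2413 = 0.04014.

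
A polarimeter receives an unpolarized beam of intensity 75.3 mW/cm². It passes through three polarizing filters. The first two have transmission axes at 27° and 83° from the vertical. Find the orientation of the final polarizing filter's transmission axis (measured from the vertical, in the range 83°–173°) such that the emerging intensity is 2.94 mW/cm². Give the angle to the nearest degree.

θ ≈ 143°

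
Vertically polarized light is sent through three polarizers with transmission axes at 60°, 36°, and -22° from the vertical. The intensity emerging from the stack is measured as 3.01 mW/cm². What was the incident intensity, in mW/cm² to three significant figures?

I₁ = I₀ cos²(60° − 0°) = I₀ cos²(60°) = 0.25 I₀.
I₂ = I₁ cos²(36° − 60°) = 0.25 I₀ · cos²(24°) = 0.2086 I₀.
I₃ = I₂ cos²(-22° − 36°) = 0.2086 I₀ · cos²(58°) = 0.05859 I₀.
So 3.01 mW/cm² = 0.05859 I₀, giving I₀ = 3.01/0.05859 = 51.37 mW/cm².

I₀ ≈ 51.4 mW/cm²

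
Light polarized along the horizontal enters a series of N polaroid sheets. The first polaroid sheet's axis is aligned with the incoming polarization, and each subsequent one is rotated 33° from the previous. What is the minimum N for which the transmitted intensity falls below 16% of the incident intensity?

N = 7

First polarizer is aligned with the polarization: full transmission.
Each further stage multiplies by cos²(33°) = 0.7034.
After N polarizers: T = 0.7034^(N−1). Require T < 0.16 ⇒ N−1 > ln(0.16)/ln(0.7034) = 5.21, so N−1 ≥ 6 and N = 7.
Check: N=7 gives T = 0.1211 < 0.16; N=6 gives T = 0.1722.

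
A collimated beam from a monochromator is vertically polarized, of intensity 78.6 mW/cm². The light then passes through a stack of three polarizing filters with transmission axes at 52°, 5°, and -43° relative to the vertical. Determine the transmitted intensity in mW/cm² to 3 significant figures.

I ≈ 6.20 mW/cm²

I₁ = 78.6 mW/cm² · cos²(52°) = 29.79 mW/cm².
I₂ = I₁ · cos²(47°) = 29.79 · 0.4651 = 13.86 mW/cm².
I₃ = I₂ · cos²(48°) = 13.86 · 0.4477 = 6.204 mW/cm².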